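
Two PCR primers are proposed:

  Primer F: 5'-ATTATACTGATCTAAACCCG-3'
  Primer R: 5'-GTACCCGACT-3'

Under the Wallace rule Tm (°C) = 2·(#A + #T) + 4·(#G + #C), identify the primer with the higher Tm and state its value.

Primer F, 54°C

Primer F: A+T=13, G+C=7 → Tm = 2(13)+4(7) = 54°C
Primer R: A+T=4, G+C=6 → Tm = 2(4)+4(6) = 32°C
54°C vs 32°C → primer F is higher.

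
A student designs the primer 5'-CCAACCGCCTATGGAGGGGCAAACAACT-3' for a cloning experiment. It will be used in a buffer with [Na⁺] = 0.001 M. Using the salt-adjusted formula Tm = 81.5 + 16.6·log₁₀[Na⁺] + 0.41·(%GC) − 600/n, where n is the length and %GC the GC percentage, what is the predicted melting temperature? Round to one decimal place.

Length n = 28. Scanning the sequence gives A=9, T=3, C=9, G=7.
G+C = 16, so %GC = 16/28 × 100 = 57.143%
Salt term: 16.6 × (-3) = -49.8
GC term: 0.41 × 57.143 = 23.429; length term: −600/28 = −21.429
Tm = 81.5 + (-49.8) + 23.429 − 21.429 = 33.7 → 33.7°C

33.7°C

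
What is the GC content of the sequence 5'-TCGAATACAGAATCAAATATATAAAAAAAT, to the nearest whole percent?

Base counts: C=3, A=18, T=7, G=2
G+C = 2 + 3 = 5 out of 30 bases
%GC = 5/30 × 100 = 16.67% ≈ 17%

17%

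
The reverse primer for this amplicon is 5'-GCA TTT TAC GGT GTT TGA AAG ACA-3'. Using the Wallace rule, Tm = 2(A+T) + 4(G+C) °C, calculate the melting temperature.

T=8, A=7, C=3, G=6
AT pairs contribute 15, GC pairs contribute 9.
Tm = 2×15 + 4×9 = 66°C

66°C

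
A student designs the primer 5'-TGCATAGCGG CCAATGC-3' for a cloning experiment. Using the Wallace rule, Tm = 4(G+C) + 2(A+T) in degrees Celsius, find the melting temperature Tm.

Counting bases: A=4, G=5, T=3, C=5
AT pairs contribute 7, GC pairs contribute 10.
Tm = 2(7) + 4(10) = 14 + 40 = 54°C

54°C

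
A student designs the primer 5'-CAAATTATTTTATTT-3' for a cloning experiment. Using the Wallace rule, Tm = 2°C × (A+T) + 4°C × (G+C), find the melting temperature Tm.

Base counts: C=1, T=9, G=0, A=5
AT pairs contribute 14, GC pairs contribute 1.
Tm = 2(14) + 4(1) = 28 + 4 = 32°C

32°C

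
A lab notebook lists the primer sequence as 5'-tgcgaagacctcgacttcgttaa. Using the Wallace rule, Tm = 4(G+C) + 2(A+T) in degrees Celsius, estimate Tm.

C=6, G=5, A=6, T=6
AT pairs contribute 12, GC pairs contribute 11.
Tm = 4·11 + 2·12 = 44 + 24 = 68°C

68°C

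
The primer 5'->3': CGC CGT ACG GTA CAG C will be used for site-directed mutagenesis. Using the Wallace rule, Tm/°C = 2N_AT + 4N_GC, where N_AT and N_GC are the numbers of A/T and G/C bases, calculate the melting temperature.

Base counts: G=5, A=3, T=2, C=6
So N_AT = 5 and N_GC = 11.
Tm = 2×5 + 4×11 = 54°C

54°C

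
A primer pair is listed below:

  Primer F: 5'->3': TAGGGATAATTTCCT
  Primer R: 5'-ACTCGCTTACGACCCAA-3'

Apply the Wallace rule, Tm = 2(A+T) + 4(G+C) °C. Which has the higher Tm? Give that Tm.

Primer F: A+T=10, G+C=5 → Tm = 2(10)+4(5) = 40°C
Primer R: A+T=8, G+C=9 → Tm = 2(8)+4(9) = 52°C
40°C vs 52°C → primer R is higher.

Primer R, 52°C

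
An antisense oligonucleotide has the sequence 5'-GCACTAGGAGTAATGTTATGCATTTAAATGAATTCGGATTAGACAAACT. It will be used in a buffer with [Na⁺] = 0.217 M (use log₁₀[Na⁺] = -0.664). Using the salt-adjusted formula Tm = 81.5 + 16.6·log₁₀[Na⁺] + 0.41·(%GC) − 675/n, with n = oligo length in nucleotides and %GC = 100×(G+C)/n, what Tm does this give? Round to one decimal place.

70.1°C

Length n = 49. Counting bases: A=18, T=15, C=6, G=10
G+C = 16, so %GC = 16/49 × 100 = 32.653%
Salt term: 16.6 × (-0.664) = -11.022
GC term: 0.41 × 32.653 = 13.388; length term: −675/49 = −13.776
Tm = 81.5 + (-11.022) + 13.388 − 13.776 = 70.09 → 70.1°C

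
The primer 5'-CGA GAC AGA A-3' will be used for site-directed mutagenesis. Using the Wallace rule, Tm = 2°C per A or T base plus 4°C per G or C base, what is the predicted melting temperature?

Counting bases: A=5, T=0, G=3, C=2
AT pairs contribute 5, GC pairs contribute 5.
Tm = 2×5 + 4×5 = 30°C

30°C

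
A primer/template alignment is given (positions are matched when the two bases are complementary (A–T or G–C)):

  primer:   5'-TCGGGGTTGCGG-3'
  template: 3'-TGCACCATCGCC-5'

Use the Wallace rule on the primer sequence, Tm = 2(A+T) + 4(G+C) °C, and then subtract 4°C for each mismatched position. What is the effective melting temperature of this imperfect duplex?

Primer base counts: A=0, T=3, G=7, C=2 → A+T=3, G+C=9
Perfect-match Tm = 2(3) + 4(9) = 6 + 36 = 42°C
Mismatches (positions where the bases are not complementary): 3 (at positions 1, 4, 8)
Effective Tm = 42 − 3×4 = 42 − 12 = 30°C

30°C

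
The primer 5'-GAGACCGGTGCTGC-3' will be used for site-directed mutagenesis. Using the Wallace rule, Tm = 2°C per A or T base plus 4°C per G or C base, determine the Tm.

48°C

Base counts: A=2, C=4, T=2, G=6
So N_AT = 4 and N_GC = 10.
Tm = 2×4 + 4×10 = 48°C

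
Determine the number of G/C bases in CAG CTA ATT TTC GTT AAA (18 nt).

Base counts: G=2, C=3, T=7, A=6
Total G or C: 2 + 3 = 5

5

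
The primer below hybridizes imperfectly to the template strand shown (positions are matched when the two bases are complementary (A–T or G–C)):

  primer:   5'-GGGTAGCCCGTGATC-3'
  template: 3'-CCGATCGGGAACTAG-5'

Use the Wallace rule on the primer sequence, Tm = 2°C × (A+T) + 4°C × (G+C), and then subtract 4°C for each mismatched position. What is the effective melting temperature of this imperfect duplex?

Primer base counts: A=2, T=3, G=6, C=4 → A+T=5, G+C=10
Perfect-match Tm = 2(5) + 4(10) = 10 + 40 = 50°C
Mismatches (positions where the bases are not complementary): 2 (at positions 3, 10)
Effective Tm = 50 − 2×4 = 50 − 8 = 42°C

42°C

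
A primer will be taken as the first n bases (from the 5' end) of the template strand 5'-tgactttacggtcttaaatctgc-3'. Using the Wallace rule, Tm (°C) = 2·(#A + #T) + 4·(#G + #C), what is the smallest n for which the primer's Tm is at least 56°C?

First 20 bases: TGACTTTACGGTCTTAAATC → Tm = 54°C (< 56°C)
First 21 bases: TGACTTTACGGTCTTAAATCT → Tm = 56°C (≥ 56°C)
Each additional base adds 2°C (A/T) or 4°C (G/C), so Tm is non-decreasing in n; n = 21 is the first length to reach 56°C.

n = 21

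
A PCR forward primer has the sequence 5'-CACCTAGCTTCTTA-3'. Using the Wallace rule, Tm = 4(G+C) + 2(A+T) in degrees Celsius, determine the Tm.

40°C

Counting bases: C=5, G=1, A=3, T=5
A+T = 8, G+C = 6
Tm = 2(8) + 4(6) = 16 + 24 = 40°C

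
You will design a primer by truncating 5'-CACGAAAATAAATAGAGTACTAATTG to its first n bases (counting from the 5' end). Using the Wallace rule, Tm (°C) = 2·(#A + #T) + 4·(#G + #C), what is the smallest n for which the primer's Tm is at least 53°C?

n = 21

First 20 bases: CACGAAAATAAATAGAGTAC → Tm = 52°C (< 53°C)
First 21 bases: CACGAAAATAAATAGAGTACT → Tm = 54°C (≥ 53°C)
Since every base adds ≥2°C, Tm only increases with n, so the threshold is first crossed at n = 21.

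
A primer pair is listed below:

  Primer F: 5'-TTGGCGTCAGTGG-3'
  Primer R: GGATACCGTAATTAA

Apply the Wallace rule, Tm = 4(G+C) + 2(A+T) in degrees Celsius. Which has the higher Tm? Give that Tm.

Primer F, 42°C

Primer F: A+T=5, G+C=8 → Tm = 2(5)+4(8) = 42°C
Primer R: A+T=10, G+C=5 → Tm = 2(10)+4(5) = 40°C
42°C vs 40°C → primer F is higher.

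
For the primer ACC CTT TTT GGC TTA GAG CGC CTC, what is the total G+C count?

Base counts: T=8, A=3, G=5, C=8
G+C = 5 + 8 = 13

13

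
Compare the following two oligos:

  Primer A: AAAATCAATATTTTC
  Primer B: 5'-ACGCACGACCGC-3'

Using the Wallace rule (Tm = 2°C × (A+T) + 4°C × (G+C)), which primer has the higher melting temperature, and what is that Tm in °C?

Primer B, 42°C

Primer A: A+T=13, G+C=2 → Tm = 2(13)+4(2) = 34°C
Primer B: A+T=3, G+C=9 → Tm = 2(3)+4(9) = 42°C
34°C vs 42°C → primer B is higher.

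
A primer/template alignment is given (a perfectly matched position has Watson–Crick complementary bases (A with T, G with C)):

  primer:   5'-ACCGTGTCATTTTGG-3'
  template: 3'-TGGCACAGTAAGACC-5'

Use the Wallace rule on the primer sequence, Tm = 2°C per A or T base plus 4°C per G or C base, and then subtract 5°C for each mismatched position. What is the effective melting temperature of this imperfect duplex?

Primer base counts: A=2, T=6, G=4, C=3 → A+T=8, G+C=7
Perfect-match Tm = 2(8) + 4(7) = 16 + 28 = 44°C
Mismatches (positions where the bases are not complementary): 1 (at position 12)
Effective Tm = 44 − 1×5 = 44 − 5 = 39°C

39°C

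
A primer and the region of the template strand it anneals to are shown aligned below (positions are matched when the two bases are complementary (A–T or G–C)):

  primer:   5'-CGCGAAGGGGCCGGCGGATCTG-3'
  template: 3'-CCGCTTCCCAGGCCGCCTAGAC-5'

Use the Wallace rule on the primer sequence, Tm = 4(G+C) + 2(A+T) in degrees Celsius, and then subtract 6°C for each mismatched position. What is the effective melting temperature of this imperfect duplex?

66°C

Primer base counts: A=3, T=2, G=11, C=6 → A+T=5, G+C=17
Perfect-match Tm = 2(5) + 4(17) = 10 + 68 = 78°C
Mismatches (positions where the bases are not complementary): 2 (at positions 1, 10)
Effective Tm = 78 − 2×6 = 78 − 12 = 66°C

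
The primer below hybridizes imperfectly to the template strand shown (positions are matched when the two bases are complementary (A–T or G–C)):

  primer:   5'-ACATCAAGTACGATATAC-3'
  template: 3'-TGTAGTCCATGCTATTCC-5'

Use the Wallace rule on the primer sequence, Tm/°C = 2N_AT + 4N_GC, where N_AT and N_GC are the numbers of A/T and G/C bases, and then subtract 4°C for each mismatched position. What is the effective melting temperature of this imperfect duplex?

32°C

Primer base counts: A=8, T=4, G=2, C=4 → A+T=12, G+C=6
Perfect-match Tm = 2(12) + 4(6) = 24 + 24 = 48°C
Mismatches (positions where the bases are not complementary): 4 (at positions 7, 16, 17, 18)
Effective Tm = 48 − 4×4 = 48 − 16 = 32°C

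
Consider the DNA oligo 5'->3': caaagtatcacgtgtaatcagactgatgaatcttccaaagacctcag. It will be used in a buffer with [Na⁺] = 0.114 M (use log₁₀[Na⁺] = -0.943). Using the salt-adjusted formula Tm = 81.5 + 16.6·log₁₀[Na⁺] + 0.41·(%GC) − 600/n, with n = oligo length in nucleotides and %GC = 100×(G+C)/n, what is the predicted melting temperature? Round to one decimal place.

69.7°C

Length n = 47. A=17, C=11, G=8, T=11
G+C = 19, so %GC = 19/47 × 100 = 40.426%
Salt term: 16.6 × (-0.943) = -15.654
GC term: 0.41 × 40.426 = 16.575; length term: −600/47 = −12.766
Tm = 81.5 + (-15.654) + 16.575 − 12.766 = 69.655 → 69.7°C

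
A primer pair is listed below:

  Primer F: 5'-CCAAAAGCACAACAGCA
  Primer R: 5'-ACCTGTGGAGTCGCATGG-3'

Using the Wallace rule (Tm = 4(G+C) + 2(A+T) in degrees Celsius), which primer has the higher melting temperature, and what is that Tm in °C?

Primer R, 58°C

Primer F: A+T=9, G+C=8 → Tm = 2(9)+4(8) = 50°C
Primer R: A+T=7, G+C=11 → Tm = 2(7)+4(11) = 58°C
50°C vs 58°C → primer R is higher.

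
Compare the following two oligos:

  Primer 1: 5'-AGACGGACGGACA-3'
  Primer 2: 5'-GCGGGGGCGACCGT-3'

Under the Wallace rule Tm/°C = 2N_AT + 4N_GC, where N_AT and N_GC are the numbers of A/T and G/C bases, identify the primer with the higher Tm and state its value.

Primer 1: A+T=5, G+C=8 → Tm = 2(5)+4(8) = 42°C
Primer 2: A+T=2, G+C=12 → Tm = 2(2)+4(12) = 52°C
42°C vs 52°C → primer 2 is higher.

Primer 2, 52°C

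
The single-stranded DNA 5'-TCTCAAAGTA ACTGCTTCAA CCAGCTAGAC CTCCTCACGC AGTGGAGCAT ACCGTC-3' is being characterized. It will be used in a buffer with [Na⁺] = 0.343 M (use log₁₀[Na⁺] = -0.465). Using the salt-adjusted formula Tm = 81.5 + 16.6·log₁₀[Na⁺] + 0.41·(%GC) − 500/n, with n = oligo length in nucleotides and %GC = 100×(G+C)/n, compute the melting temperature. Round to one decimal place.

Length n = 56. T=12, C=19, G=10, A=15
G+C = 29, so %GC = 29/56 × 100 = 51.786%
Salt term: 16.6 × (-0.465) = -7.719
GC term: 0.41 × 51.786 = 21.232; length term: −500/56 = −8.929
Tm = 81.5 + (-7.719) + 21.232 − 8.929 = 86.084 → 86.1°C

86.1°C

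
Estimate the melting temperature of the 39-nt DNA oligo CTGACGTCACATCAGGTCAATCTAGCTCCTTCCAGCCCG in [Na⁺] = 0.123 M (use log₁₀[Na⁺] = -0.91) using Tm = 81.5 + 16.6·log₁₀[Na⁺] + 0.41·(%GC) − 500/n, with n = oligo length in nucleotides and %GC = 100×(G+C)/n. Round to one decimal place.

76.7°C

Length n = 39. Scanning the sequence gives C=15, T=9, A=8, G=7.
G+C = 22, so %GC = 22/39 × 100 = 56.41%
Salt term: 16.6 × (-0.91) = -15.106
GC term: 0.41 × 56.41 = 23.128; length term: −500/39 = −12.821
Tm = 81.5 + (-15.106) + 23.128 − 12.821 = 76.701 → 76.7°C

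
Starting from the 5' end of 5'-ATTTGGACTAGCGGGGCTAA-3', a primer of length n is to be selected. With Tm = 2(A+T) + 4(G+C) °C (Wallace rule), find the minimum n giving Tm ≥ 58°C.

First 18 bases: ATTTGGACTAGCGGGGCT → Tm = 56°C (< 58°C)
First 19 bases: ATTTGGACTAGCGGGGCTA → Tm = 58°C (≥ 58°C)
Since every base adds ≥2°C, Tm only increases with n, so the threshold is first crossed at n = 19.

n = 19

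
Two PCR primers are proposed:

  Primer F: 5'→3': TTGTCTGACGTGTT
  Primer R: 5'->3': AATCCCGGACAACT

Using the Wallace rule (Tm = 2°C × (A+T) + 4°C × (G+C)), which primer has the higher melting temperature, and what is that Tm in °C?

Primer R, 42°C

Primer F: A+T=8, G+C=6 → Tm = 2(8)+4(6) = 40°C
Primer R: A+T=7, G+C=7 → Tm = 2(7)+4(7) = 42°C
40°C vs 42°C → primer R is higher.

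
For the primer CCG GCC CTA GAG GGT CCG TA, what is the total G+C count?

Base counts: C=7, G=7, T=3, A=3
Total G or C: 7 + 7 = 14

14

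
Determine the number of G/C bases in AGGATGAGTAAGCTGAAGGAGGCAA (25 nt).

Base counts: A=10, C=2, G=10, T=3
Total G or C: 10 + 2 = 12

12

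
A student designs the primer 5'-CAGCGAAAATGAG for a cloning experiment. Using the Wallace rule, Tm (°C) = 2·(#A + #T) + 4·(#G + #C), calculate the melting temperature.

38°C

G=4, T=1, A=6, C=2
So N_AT = 7 and N_GC = 6.
Tm = 4·6 + 2·7 = 24 + 14 = 38°C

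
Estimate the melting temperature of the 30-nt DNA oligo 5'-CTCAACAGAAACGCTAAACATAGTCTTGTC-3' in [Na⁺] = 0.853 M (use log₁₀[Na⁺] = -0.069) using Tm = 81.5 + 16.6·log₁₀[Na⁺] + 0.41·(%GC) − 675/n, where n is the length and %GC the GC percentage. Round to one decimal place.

Length n = 30. A=11, G=4, C=8, T=7
G+C = 12, so %GC = 12/30 × 100 = 40%
Salt term: 16.6 × (-0.069) = -1.145
GC term: 0.41 × 40 = 16.4; length term: −675/30 = −22.5
Tm = 81.5 + (-1.145) + 16.4 − 22.5 = 74.255 → 74.3°C

74.3°C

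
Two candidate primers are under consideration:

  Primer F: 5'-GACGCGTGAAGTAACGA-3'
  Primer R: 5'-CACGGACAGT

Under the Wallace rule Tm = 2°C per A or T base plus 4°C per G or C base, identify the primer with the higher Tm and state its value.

Primer F: A+T=8, G+C=9 → Tm = 2(8)+4(9) = 52°C
Primer R: A+T=4, G+C=6 → Tm = 2(4)+4(6) = 32°C
52°C vs 32°C → primer F is higher.

Primer F, 52°C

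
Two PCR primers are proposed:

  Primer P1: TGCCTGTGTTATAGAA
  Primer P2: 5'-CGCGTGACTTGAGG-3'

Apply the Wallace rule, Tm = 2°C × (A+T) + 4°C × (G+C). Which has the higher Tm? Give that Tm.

Primer P1: A+T=10, G+C=6 → Tm = 2(10)+4(6) = 44°C
Primer P2: A+T=5, G+C=9 → Tm = 2(5)+4(9) = 46°C
44°C vs 46°C → primer P2 is higher.

Primer P2, 46°C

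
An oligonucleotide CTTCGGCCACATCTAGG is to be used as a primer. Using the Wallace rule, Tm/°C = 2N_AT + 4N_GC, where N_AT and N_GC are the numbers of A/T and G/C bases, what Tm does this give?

C=6, G=4, A=3, T=4
AT pairs contribute 7, GC pairs contribute 10.
Tm = 2×7 + 4×10 = 54°C

54°C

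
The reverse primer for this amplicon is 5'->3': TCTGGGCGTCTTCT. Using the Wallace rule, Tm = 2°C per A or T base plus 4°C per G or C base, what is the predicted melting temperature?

44°C

Scanning the sequence gives A=0, C=4, T=6, G=4.
AT pairs contribute 6, GC pairs contribute 8.
Tm = 4·8 + 2·6 = 32 + 12 = 44°C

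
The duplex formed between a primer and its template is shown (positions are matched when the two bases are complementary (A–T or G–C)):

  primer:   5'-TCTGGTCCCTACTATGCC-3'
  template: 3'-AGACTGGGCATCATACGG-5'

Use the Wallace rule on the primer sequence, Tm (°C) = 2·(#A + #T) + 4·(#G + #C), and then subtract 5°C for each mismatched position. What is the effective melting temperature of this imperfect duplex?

Primer base counts: A=2, T=6, G=3, C=7 → A+T=8, G+C=10
Perfect-match Tm = 2(8) + 4(10) = 16 + 40 = 56°C
Mismatches (positions where the bases are not complementary): 4 (at positions 5, 6, 9, 12)
Effective Tm = 56 − 4×5 = 56 − 20 = 36°C

36°C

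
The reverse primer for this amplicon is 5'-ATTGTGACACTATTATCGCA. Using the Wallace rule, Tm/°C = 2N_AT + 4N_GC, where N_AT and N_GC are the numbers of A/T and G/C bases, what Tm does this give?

54°C

Counting bases: T=7, A=6, C=4, G=3
AT pairs contribute 13, GC pairs contribute 7.
Tm = 4·7 + 2·13 = 28 + 26 = 54°C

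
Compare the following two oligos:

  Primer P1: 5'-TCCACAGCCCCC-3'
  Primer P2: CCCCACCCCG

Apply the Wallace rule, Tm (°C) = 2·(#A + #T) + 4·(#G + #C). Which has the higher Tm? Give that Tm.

Primer P1: A+T=3, G+C=9 → Tm = 2(3)+4(9) = 42°C
Primer P2: A+T=1, G+C=9 → Tm = 2(1)+4(9) = 38°C
42°C vs 38°C → primer P1 is higher.

Primer P1, 42°C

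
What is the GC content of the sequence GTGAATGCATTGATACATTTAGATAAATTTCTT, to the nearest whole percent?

24%

Base counts: C=3, A=11, G=5, T=14
G+C = 5 + 3 = 8 out of 33 bases
%GC = 8/33 × 100 = 24.24% ≈ 24%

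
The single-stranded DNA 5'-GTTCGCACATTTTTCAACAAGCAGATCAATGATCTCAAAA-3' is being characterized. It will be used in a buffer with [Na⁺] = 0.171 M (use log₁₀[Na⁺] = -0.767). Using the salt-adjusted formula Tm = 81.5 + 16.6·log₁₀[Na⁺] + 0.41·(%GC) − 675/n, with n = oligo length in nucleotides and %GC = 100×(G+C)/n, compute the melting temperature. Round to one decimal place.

66.2°C

Length n = 40. Scanning the sequence gives A=15, T=11, C=9, G=5.
G+C = 14, so %GC = 14/40 × 100 = 35%
Salt term: 16.6 × (-0.767) = -12.732
GC term: 0.41 × 35 = 14.35; length term: −675/40 = −16.875
Tm = 81.5 + (-12.732) + 14.35 − 16.875 = 66.243 → 66.2°C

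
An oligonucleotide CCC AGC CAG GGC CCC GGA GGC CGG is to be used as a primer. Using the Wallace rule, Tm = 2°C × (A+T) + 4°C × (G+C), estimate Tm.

T=0, A=3, G=10, C=11
A+T = 3, G+C = 21
Tm = 2(3) + 4(21) = 6 + 84 = 90°C

90°C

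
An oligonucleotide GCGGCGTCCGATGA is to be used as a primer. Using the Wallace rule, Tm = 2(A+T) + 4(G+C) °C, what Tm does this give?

48°C

G=6, A=2, T=2, C=4
A+T = 4, G+C = 10
Tm = 4·10 + 2·4 = 40 + 8 = 48°C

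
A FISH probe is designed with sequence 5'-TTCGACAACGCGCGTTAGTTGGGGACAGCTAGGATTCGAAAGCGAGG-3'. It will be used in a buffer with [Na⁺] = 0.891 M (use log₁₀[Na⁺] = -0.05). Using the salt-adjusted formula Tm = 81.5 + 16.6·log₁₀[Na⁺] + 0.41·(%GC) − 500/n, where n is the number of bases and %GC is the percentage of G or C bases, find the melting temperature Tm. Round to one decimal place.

92.7°C

Length n = 47. Counting bases: T=9, A=12, G=17, C=9
G+C = 26, so %GC = 26/47 × 100 = 55.319%
Salt term: 16.6 × (-0.05) = -0.83
GC term: 0.41 × 55.319 = 22.681; length term: −500/47 = −10.638
Tm = 81.5 + (-0.83) + 22.681 − 10.638 = 92.713 → 92.7°C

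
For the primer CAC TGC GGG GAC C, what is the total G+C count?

10

Base counts: G=5, A=2, C=5, T=1
Total G or C: 5 + 5 = 10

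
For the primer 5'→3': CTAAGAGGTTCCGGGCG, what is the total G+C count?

G=7, T=3, A=3, C=4
G+C = 7 + 4 = 11

11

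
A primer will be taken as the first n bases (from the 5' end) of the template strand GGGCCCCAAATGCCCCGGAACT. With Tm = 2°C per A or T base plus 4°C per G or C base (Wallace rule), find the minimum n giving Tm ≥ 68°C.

n = 20

First 19 bases: GGGCCCCAAATGCCCCGGA → Tm = 66°C (< 68°C)
First 20 bases: GGGCCCCAAATGCCCCGGAA → Tm = 68°C (≥ 68°C)
Since every base adds ≥2°C, Tm only increases with n, so the threshold is first crossed at n = 20.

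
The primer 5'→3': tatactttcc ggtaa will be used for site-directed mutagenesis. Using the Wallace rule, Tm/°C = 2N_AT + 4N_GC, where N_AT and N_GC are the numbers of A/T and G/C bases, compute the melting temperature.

40°C

Counting bases: T=6, G=2, C=3, A=4
AT pairs contribute 10, GC pairs contribute 5.
Tm = 2×10 + 4×5 = 40°C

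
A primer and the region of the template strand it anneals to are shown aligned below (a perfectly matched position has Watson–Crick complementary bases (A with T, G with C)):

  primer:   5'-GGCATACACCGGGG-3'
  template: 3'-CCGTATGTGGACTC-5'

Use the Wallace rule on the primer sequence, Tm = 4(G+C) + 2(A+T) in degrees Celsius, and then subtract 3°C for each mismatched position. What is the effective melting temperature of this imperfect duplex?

Primer base counts: A=3, T=1, G=6, C=4 → A+T=4, G+C=10
Perfect-match Tm = 2(4) + 4(10) = 8 + 40 = 48°C
Mismatches (positions where the bases are not complementary): 2 (at positions 11, 13)
Effective Tm = 48 − 2×3 = 48 − 6 = 42°C

42°C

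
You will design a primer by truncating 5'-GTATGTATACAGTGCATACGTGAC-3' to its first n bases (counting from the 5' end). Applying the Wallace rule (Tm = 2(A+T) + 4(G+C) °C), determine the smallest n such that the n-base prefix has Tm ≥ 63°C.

First 22 bases: GTATGTATACAGTGCATACGTG → Tm = 62°C (< 63°C)
First 23 bases: GTATGTATACAGTGCATACGTGA → Tm = 64°C (≥ 63°C)
Since every base adds ≥2°C, Tm only increases with n, so the threshold is first crossed at n = 23.

n = 23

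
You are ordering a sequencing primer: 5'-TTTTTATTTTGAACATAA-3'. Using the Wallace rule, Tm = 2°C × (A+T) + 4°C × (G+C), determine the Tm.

40°C

G=1, C=1, A=6, T=10
So N_AT = 16 and N_GC = 2.
Tm = 2(16) + 4(2) = 32 + 8 = 40°C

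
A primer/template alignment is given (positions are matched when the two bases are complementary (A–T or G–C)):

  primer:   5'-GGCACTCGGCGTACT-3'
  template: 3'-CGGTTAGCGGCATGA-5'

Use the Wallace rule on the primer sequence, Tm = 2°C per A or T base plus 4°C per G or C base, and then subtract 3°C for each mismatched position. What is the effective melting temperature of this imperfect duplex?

Primer base counts: A=2, T=3, G=5, C=5 → A+T=5, G+C=10
Perfect-match Tm = 2(5) + 4(10) = 10 + 40 = 50°C
Mismatches (positions where the bases are not complementary): 3 (at positions 2, 5, 9)
Effective Tm = 50 − 3×3 = 50 − 9 = 41°C

41°C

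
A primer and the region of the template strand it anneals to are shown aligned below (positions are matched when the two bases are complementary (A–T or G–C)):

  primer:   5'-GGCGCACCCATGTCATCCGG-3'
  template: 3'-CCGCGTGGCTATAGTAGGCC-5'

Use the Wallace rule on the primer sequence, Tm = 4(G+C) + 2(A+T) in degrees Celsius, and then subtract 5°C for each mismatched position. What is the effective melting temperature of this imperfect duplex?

58°C

Primer base counts: A=3, T=3, G=6, C=8 → A+T=6, G+C=14
Perfect-match Tm = 2(6) + 4(14) = 12 + 56 = 68°C
Mismatches (positions where the bases are not complementary): 2 (at positions 9, 12)
Effective Tm = 68 − 2×5 = 68 − 10 = 58°C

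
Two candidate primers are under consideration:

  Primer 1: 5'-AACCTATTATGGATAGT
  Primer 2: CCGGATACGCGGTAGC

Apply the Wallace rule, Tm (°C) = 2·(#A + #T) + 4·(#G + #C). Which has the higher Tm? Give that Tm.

Primer 2, 54°C

Primer 1: A+T=12, G+C=5 → Tm = 2(12)+4(5) = 44°C
Primer 2: A+T=5, G+C=11 → Tm = 2(5)+4(11) = 54°C
44°C vs 54°C → primer 2 is higher.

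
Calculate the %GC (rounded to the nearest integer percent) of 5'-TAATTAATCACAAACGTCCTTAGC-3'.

Base counts: G=2, T=7, A=9, C=6
G+C = 2 + 6 = 8 out of 24 bases
%GC = 8/24 × 100 = 33.33% ≈ 33%

33%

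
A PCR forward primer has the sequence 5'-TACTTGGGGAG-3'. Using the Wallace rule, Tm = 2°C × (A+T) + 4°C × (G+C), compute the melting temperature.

34°C

Scanning the sequence gives G=5, T=3, A=2, C=1.
AT pairs contribute 5, GC pairs contribute 6.
Tm = 2×5 + 4×6 = 34°C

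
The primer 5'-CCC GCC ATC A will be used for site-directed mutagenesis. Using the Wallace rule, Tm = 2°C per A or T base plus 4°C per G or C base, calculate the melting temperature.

34°C

Counting bases: C=6, T=1, A=2, G=1
A+T = 3, G+C = 7
Tm = 2(3) + 4(7) = 6 + 28 = 34°C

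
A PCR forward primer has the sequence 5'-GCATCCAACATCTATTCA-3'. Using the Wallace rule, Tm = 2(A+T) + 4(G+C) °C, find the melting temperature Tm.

50°C

Scanning the sequence gives A=6, T=5, G=1, C=6.
A+T = 11, G+C = 7
Tm = 2×11 + 4×7 = 50°C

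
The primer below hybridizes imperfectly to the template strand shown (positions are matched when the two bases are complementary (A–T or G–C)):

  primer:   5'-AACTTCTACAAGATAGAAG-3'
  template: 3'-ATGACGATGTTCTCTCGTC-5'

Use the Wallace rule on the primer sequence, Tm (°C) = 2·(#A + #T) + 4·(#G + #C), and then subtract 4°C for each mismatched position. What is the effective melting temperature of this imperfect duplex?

34°C

Primer base counts: A=9, T=4, G=3, C=3 → A+T=13, G+C=6
Perfect-match Tm = 2(13) + 4(6) = 26 + 24 = 50°C
Mismatches (positions where the bases are not complementary): 4 (at positions 1, 5, 14, 17)
Effective Tm = 50 − 4×4 = 50 − 16 = 34°C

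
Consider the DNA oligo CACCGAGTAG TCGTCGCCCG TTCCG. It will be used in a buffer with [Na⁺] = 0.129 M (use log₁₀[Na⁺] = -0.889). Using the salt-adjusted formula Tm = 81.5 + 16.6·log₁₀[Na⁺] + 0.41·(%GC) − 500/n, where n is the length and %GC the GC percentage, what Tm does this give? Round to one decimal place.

74.6°C

Length n = 25. Base counts: G=7, A=3, C=10, T=5
G+C = 17, so %GC = 17/25 × 100 = 68%
Salt term: 16.6 × (-0.889) = -14.757
GC term: 0.41 × 68 = 27.88; length term: −500/25 = −20
Tm = 81.5 + (-14.757) + 27.88 − 20 = 74.623 → 74.6°C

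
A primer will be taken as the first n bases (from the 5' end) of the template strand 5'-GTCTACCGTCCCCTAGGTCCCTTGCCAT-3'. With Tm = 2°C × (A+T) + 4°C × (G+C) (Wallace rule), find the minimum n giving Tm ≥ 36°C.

n = 11

First 10 bases: GTCTACCGTC → Tm = 32°C (< 36°C)
First 11 bases: GTCTACCGTCC → Tm = 36°C (≥ 36°C)
Each additional base adds 2°C (A/T) or 4°C (G/C), so Tm is non-decreasing in n; n = 11 is the first length to reach 36°C.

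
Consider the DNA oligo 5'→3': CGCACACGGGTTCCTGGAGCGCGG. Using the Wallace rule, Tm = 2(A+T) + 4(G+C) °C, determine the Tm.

Counting bases: A=3, T=3, G=10, C=8
So N_AT = 6 and N_GC = 18.
Tm = 2×6 + 4×18 = 84°C

84°C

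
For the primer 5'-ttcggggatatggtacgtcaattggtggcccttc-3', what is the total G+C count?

18

A=5, G=11, C=7, T=11
G+C = 11 + 7 = 18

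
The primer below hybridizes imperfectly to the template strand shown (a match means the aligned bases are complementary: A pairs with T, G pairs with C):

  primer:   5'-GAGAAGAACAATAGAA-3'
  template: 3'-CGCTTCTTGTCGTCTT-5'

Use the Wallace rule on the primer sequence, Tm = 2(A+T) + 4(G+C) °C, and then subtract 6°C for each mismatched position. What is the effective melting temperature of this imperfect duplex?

24°C

Primer base counts: A=10, T=1, G=4, C=1 → A+T=11, G+C=5
Perfect-match Tm = 2(11) + 4(5) = 22 + 20 = 42°C
Mismatches (positions where the bases are not complementary): 3 (at positions 2, 11, 12)
Effective Tm = 42 − 3×6 = 42 − 18 = 24°C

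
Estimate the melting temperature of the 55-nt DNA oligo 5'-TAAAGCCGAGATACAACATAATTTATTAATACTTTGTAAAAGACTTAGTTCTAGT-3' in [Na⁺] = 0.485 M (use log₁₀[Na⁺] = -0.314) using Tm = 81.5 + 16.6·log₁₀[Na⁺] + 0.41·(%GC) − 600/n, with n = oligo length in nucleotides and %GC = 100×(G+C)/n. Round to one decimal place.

75.8°C

Length n = 55. Scanning the sequence gives A=22, T=19, C=7, G=7.
G+C = 14, so %GC = 14/55 × 100 = 25.455%
Salt term: 16.6 × (-0.314) = -5.212
GC term: 0.41 × 25.455 = 10.437; length term: −600/55 = −10.909
Tm = 81.5 + (-5.212) + 10.437 − 10.909 = 75.816 → 75.8°C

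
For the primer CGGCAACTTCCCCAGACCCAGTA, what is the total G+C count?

Scanning the sequence gives A=6, T=3, G=4, C=10.
Total G or C: 4 + 10 = 14

14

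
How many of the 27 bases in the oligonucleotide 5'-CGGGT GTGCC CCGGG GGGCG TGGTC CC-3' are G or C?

Counting bases: C=9, T=4, A=0, G=14
G+C = 14 + 9 = 23

23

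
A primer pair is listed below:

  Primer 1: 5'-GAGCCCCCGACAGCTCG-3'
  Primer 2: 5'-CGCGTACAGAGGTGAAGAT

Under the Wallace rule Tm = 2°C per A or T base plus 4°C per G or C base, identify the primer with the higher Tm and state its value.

Primer 1: A+T=4, G+C=13 → Tm = 2(4)+4(13) = 60°C
Primer 2: A+T=9, G+C=10 → Tm = 2(9)+4(10) = 58°C
60°C vs 58°C → primer 1 is higher.

Primer 1, 60°C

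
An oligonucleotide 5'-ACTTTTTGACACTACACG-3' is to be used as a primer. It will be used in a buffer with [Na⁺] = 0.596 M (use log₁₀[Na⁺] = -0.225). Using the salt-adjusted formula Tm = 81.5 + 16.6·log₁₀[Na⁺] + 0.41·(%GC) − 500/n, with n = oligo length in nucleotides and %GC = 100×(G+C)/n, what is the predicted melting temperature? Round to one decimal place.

Length n = 18. C=5, T=6, G=2, A=5
G+C = 7, so %GC = 7/18 × 100 = 38.889%
Salt term: 16.6 × (-0.225) = -3.735
GC term: 0.41 × 38.889 = 15.944; length term: −500/18 = −27.778
Tm = 81.5 + (-3.735) + 15.944 − 27.778 = 65.931 → 65.9°C

65.9°C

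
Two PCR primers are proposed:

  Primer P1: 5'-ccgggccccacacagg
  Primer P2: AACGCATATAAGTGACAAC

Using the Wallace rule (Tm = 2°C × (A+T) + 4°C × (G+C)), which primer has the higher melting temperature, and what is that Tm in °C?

Primer P1: A+T=3, G+C=13 → Tm = 2(3)+4(13) = 58°C
Primer P2: A+T=12, G+C=7 → Tm = 2(12)+4(7) = 52°C
58°C vs 52°C → primer P1 is higher.

Primer P1, 58°C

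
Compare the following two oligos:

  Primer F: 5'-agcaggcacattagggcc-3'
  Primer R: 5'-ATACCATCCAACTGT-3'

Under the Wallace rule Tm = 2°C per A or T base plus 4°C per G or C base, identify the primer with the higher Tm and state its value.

Primer F, 58°C

Primer F: A+T=7, G+C=11 → Tm = 2(7)+4(11) = 58°C
Primer R: A+T=9, G+C=6 → Tm = 2(9)+4(6) = 42°C
58°C vs 42°C → primer F is higher.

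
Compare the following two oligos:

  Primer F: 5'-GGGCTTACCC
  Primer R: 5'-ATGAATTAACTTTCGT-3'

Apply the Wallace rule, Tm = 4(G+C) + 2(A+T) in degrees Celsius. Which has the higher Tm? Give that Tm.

Primer R, 40°C

Primer F: A+T=3, G+C=7 → Tm = 2(3)+4(7) = 34°C
Primer R: A+T=12, G+C=4 → Tm = 2(12)+4(4) = 40°C
34°C vs 40°C → primer R is higher.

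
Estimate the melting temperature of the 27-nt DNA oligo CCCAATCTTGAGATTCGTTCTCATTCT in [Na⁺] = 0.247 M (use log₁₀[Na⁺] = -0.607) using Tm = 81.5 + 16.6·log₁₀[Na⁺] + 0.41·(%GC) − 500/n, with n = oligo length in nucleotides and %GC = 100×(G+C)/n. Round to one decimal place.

69.6°C

Length n = 27. Base counts: A=5, T=11, C=8, G=3
G+C = 11, so %GC = 11/27 × 100 = 40.741%
Salt term: 16.6 × (-0.607) = -10.076
GC term: 0.41 × 40.741 = 16.704; length term: −500/27 = −18.519
Tm = 81.5 + (-10.076) + 16.704 − 18.519 = 69.609 → 69.6°C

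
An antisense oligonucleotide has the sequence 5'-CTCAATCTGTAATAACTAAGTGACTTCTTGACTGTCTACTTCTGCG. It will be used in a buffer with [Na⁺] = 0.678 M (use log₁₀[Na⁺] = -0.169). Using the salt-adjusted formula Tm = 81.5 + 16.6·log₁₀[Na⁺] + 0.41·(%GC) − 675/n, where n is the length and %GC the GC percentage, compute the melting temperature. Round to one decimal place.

Length n = 46. Scanning the sequence gives T=17, C=11, G=7, A=11.
G+C = 18, so %GC = 18/46 × 100 = 39.13%
Salt term: 16.6 × (-0.169) = -2.805
GC term: 0.41 × 39.13 = 16.043; length term: −675/46 = −14.674
Tm = 81.5 + (-2.805) + 16.043 − 14.674 = 80.064 → 80.1°C

80.1°C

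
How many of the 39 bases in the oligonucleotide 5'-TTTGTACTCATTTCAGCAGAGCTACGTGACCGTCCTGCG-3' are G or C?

T=12, C=11, G=9, A=7
G+C = 9 + 11 = 20

20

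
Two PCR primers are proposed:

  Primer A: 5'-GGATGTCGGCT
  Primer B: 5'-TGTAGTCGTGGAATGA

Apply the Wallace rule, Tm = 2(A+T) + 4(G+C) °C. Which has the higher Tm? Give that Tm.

Primer B, 46°C

Primer A: A+T=4, G+C=7 → Tm = 2(4)+4(7) = 36°C
Primer B: A+T=9, G+C=7 → Tm = 2(9)+4(7) = 46°C
36°C vs 46°C → primer B is higher.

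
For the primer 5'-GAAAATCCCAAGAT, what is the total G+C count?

5

Scanning the sequence gives G=2, T=2, A=7, C=3.
Total G or C: 2 + 3 = 5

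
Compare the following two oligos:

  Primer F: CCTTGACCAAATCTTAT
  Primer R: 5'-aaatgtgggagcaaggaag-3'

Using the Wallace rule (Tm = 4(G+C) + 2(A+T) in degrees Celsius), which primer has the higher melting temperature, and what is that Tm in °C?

Primer R, 56°C

Primer F: A+T=11, G+C=6 → Tm = 2(11)+4(6) = 46°C
Primer R: A+T=10, G+C=9 → Tm = 2(10)+4(9) = 56°C
46°C vs 56°C → primer R is higher.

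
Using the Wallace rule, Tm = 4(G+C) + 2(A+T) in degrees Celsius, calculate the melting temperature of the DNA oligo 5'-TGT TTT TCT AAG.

30°C

Base counts: G=2, T=7, C=1, A=2
A+T = 9, G+C = 3
Tm = 4·3 + 2·9 = 12 + 18 = 30°C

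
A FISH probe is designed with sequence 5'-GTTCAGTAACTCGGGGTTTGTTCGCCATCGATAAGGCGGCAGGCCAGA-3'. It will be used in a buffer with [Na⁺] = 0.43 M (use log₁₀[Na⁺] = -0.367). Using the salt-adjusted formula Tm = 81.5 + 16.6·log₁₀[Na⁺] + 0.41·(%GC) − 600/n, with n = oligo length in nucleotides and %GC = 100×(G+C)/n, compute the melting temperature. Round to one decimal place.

Length n = 48. Base counts: C=11, G=16, A=10, T=11
G+C = 27, so %GC = 27/48 × 100 = 56.25%
Salt term: 16.6 × (-0.367) = -6.092
GC term: 0.41 × 56.25 = 23.062; length term: −600/48 = −12.5
Tm = 81.5 + (-6.092) + 23.062 − 12.5 = 85.97 → 86.0°C

86.0°C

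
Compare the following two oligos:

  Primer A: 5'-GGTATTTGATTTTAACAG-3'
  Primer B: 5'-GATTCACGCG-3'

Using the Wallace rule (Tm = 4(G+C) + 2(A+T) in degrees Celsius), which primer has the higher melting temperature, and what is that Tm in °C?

Primer A: A+T=13, G+C=5 → Tm = 2(13)+4(5) = 46°C
Primer B: A+T=4, G+C=6 → Tm = 2(4)+4(6) = 32°C
46°C vs 32°C → primer A is higher.

Primer A, 46°C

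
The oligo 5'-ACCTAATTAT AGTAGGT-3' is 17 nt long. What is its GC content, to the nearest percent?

Scanning the sequence gives G=3, C=2, T=6, A=6.
G+C = 3 + 2 = 5 out of 17 bases
%GC = 5/17 × 100 = 29.41% ≈ 29%

29%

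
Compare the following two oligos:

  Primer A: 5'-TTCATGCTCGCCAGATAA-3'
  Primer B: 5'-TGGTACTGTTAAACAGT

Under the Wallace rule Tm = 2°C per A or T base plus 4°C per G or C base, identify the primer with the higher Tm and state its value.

Primer A, 52°C

Primer A: A+T=10, G+C=8 → Tm = 2(10)+4(8) = 52°C
Primer B: A+T=11, G+C=6 → Tm = 2(11)+4(6) = 46°C
52°C vs 46°C → primer A is higher.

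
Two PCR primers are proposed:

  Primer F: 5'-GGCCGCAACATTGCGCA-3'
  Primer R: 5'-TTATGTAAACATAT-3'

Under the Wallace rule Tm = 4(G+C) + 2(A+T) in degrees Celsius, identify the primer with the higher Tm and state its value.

Primer F, 56°C

Primer F: A+T=6, G+C=11 → Tm = 2(6)+4(11) = 56°C
Primer R: A+T=12, G+C=2 → Tm = 2(12)+4(2) = 32°C
56°C vs 32°C → primer F is higher.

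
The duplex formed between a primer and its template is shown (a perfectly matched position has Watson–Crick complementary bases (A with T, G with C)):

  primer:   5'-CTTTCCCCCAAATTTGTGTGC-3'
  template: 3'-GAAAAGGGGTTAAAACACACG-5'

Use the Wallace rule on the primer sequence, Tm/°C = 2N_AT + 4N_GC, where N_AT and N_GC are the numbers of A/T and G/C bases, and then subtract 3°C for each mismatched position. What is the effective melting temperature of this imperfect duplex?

56°C

Primer base counts: A=3, T=8, G=3, C=7 → A+T=11, G+C=10
Perfect-match Tm = 2(11) + 4(10) = 22 + 40 = 62°C
Mismatches (positions where the bases are not complementary): 2 (at positions 5, 12)
Effective Tm = 62 − 2×3 = 62 − 6 = 56°C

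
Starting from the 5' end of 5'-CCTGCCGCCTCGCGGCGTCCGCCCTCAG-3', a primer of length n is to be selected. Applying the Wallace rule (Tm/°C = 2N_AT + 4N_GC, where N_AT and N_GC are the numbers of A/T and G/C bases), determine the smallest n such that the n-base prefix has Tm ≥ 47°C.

n = 13

First 12 bases: CCTGCCGCCTCG → Tm = 44°C (< 47°C)
First 13 bases: CCTGCCGCCTCGC → Tm = 48°C (≥ 47°C)
Since every base adds ≥2°C, Tm only increases with n, so the threshold is first crossed at n = 13.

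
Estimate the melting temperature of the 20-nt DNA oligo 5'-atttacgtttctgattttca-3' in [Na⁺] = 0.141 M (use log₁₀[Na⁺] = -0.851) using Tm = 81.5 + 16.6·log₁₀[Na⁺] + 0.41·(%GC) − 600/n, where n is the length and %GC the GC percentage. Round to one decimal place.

Length n = 20. Base counts: A=4, T=11, C=3, G=2
G+C = 5, so %GC = 5/20 × 100 = 25%
Salt term: 16.6 × (-0.851) = -14.127
GC term: 0.41 × 25 = 10.25; length term: −600/20 = −30
Tm = 81.5 + (-14.127) + 10.25 − 30 = 47.623 → 47.6°C

47.6°C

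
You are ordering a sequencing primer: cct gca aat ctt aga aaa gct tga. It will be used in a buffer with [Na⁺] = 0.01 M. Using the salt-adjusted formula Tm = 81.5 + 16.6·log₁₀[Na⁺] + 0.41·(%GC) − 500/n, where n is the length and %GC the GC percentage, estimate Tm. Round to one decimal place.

42.8°C

Length n = 24. Base counts: A=9, G=4, T=6, C=5
G+C = 9, so %GC = 9/24 × 100 = 37.5%
Salt term: 16.6 × (-2) = -33.2
GC term: 0.41 × 37.5 = 15.375; length term: −500/24 = −20.833
Tm = 81.5 + (-33.2) + 15.375 − 20.833 = 42.842 → 42.8°C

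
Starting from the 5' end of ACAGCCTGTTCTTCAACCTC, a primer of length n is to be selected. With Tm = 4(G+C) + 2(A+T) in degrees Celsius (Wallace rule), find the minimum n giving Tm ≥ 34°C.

n = 11

First 10 bases: ACAGCCTGTT → Tm = 30°C (< 34°C)
First 11 bases: ACAGCCTGTTC → Tm = 34°C (≥ 34°C)
Since every base adds ≥2°C, Tm only increases with n, so the threshold is first crossed at n = 11.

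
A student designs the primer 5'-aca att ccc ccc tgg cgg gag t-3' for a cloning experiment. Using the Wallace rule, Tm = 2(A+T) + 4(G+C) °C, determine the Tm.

Counting bases: T=4, G=6, C=8, A=4
So N_AT = 8 and N_GC = 14.
Tm = 2(8) + 4(14) = 16 + 56 = 72°C

72°C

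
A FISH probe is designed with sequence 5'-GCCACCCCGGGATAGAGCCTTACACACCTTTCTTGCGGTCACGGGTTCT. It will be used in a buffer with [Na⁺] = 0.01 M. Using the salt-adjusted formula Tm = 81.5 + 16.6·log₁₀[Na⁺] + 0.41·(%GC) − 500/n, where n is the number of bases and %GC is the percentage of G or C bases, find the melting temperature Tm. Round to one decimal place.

62.4°C

Length n = 49. Counting bases: C=17, G=12, T=12, A=8
G+C = 29, so %GC = 29/49 × 100 = 59.184%
Salt term: 16.6 × (-2) = -33.2
GC term: 0.41 × 59.184 = 24.265; length term: −500/49 = −10.204
Tm = 81.5 + (-33.2) + 24.265 − 10.204 = 62.361 → 62.4°C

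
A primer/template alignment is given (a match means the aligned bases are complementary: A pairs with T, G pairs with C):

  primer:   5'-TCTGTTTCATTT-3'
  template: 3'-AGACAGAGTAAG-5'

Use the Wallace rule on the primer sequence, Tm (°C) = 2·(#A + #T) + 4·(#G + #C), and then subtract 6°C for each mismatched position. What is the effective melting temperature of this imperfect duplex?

Primer base counts: A=1, T=8, G=1, C=2 → A+T=9, G+C=3
Perfect-match Tm = 2(9) + 4(3) = 18 + 12 = 30°C
Mismatches (positions where the bases are not complementary): 2 (at positions 6, 12)
Effective Tm = 30 − 2×6 = 30 − 12 = 18°C

18°C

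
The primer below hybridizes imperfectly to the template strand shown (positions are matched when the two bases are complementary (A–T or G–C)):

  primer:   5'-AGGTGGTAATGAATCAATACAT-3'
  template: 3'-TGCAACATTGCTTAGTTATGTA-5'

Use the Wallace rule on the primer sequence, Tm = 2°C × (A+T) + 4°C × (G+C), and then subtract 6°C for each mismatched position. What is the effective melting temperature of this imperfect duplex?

Primer base counts: A=9, T=6, G=5, C=2 → A+T=15, G+C=7
Perfect-match Tm = 2(15) + 4(7) = 30 + 28 = 58°C
Mismatches (positions where the bases are not complementary): 3 (at positions 2, 5, 10)
Effective Tm = 58 − 3×6 = 58 − 18 = 40°C

40°C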